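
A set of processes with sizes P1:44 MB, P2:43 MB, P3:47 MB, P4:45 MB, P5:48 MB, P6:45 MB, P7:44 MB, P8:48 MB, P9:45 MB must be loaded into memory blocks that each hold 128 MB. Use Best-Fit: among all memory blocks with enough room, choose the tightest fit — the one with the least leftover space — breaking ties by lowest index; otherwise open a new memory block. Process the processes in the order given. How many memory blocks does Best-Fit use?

5

Put P1 (44 MB) in memory block 1; 84 MB remain.
Put P2 (43 MB) in memory block 1; 41 MB remain.
Put P3 (47 MB) in memory block 2; 81 MB remain.
Put P4 (45 MB) in memory block 2; 36 MB remain.
Put P5 (48 MB) in memory block 3; 80 MB remain.
Put P6 (45 MB) in memory block 3; 35 MB remain.
Put P7 (44 MB) in memory block 4; 84 MB remain.
Put P8 (48 MB) in memory block 4; 36 MB remain.
Put P9 (45 MB) in memory block 5; 83 MB remain.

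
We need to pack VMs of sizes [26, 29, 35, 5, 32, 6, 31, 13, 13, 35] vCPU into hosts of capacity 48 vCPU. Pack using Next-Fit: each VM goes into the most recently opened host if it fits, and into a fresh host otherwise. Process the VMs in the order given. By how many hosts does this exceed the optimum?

0

Next-Fit: [26] [29] [35,5] [32,6] [31,13] [13,35] → 6 hosts.
6 VMs exceed 24 vCPU (half the capacity), and no two of those can share a host, so at least 6 hosts are needed.
So 6 is already optimal.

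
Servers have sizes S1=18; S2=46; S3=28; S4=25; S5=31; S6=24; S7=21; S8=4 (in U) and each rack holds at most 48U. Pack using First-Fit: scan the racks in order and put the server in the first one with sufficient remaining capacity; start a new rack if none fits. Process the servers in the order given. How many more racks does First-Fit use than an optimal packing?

0

First-Fit: [18,28] [46] [25,21] [31,4] [24] → 5 racks.
Total size 197U; any packing needs at least ⌈197/48⌉ = 5 racks.
So 5 is already optimal.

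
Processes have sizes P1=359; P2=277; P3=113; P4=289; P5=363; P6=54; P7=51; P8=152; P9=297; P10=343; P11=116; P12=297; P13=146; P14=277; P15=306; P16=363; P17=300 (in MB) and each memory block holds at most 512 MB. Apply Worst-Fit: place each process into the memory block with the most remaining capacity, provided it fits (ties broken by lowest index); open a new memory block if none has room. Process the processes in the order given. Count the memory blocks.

11

P1 (359 MB) → memory block 1 (remaining 153 MB)
P2 (277 MB) → memory block 2 (remaining 235 MB)
P3 (113 MB) → memory block 2 (remaining 122 MB)
P4 (289 MB) → memory block 3 (remaining 223 MB)
P5 (363 MB) → memory block 4 (remaining 149 MB)
P6 (54 MB) → memory block 3 (remaining 169 MB)
P7 (51 MB) → memory block 3 (remaining 118 MB)
P8 (152 MB) → memory block 1 (remaining 1 MB)
P9 (297 MB) → memory block 5 (remaining 215 MB)
P10 (343 MB) → memory block 6 (remaining 169 MB)
P11 (116 MB) → memory block 5 (remaining 99 MB)
P12 (297 MB) → memory block 7 (remaining 215 MB)
P13 (146 MB) → memory block 7 (remaining 69 MB)
P14 (277 MB) → memory block 8 (remaining 235 MB)
P15 (306 MB) → memory block 9 (remaining 206 MB)
P16 (363 MB) → memory block 10 (remaining 149 MB)
P17 (300 MB) → memory block 11 (remaining 212 MB)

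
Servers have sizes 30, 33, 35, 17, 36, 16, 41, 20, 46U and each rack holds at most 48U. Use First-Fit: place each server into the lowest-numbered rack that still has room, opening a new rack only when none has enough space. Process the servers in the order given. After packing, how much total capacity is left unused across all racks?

62

rack 1: place 30U, 18U left
rack 2: place 33U, 15U left
rack 3: place 35U, 13U left
rack 1: place 17U, 1U left
rack 4: place 36U, 12U left
rack 5: place 16U, 32U left
rack 6: place 41U, 7U left
rack 5: place 20U, 12U left
rack 7: place 46U, 2U left
7 racks × 48U = 336U; used 274U; unused 62U.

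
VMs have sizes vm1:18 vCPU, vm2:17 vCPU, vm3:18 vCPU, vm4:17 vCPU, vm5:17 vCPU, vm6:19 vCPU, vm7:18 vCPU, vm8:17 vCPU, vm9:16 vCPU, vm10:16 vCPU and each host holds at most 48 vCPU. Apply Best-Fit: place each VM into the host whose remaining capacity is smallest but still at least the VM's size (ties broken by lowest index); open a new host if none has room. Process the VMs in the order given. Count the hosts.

Put vm1 (18 vCPU) in host 1; 30 vCPU remain.
Put vm2 (17 vCPU) in host 1; 13 vCPU remain.
Put vm3 (18 vCPU) in host 2; 30 vCPU remain.
Put vm4 (17 vCPU) in host 2; 13 vCPU remain.
Put vm5 (17 vCPU) in host 3; 31 vCPU remain.
Put vm6 (19 vCPU) in host 3; 12 vCPU remain.
Put vm7 (18 vCPU) in host 4; 30 vCPU remain.
Put vm8 (17 vCPU) in host 4; 13 vCPU remain.
Put vm9 (16 vCPU) in host 5; 32 vCPU remain.
Put vm10 (16 vCPU) in host 5; 16 vCPU remain.
Final hosts: [18,17] [18,17] [17,19] [18,17] [16,16].

5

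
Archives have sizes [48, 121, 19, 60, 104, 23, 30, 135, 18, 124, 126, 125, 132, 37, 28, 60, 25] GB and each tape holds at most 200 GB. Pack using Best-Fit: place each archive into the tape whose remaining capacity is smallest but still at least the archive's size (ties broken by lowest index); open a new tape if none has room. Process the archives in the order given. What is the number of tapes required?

7

tape 1: place 48 GB, 152 GB left
tape 1: place 121 GB, 31 GB left
tape 1: place 19 GB, 12 GB left
tape 2: place 60 GB, 140 GB left
tape 2: place 104 GB, 36 GB left
tape 2: place 23 GB, 13 GB left
tape 3: place 30 GB, 170 GB left
tape 3: place 135 GB, 35 GB left
tape 3: place 18 GB, 17 GB left
tape 4: place 124 GB, 76 GB left
tape 5: place 126 GB, 74 GB left
tape 6: place 125 GB, 75 GB left
tape 7: place 132 GB, 68 GB left
tape 7: place 37 GB, 31 GB left
tape 7: place 28 GB, 3 GB left
tape 5: place 60 GB, 14 GB left
tape 6: place 25 GB, 50 GB left
Final tapes: [48,121,19] [60,104,23] [30,135,18] [124] [126,60] [125,25] [132,37,28].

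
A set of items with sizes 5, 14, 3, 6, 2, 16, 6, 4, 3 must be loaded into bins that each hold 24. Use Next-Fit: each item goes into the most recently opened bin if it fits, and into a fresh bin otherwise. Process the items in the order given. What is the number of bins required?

3

Put 5 in bin 1; 19 remain.
Put 14 in bin 1; 5 remain.
Put 3 in bin 1; 2 remain.
Put 6 in bin 2; 18 remain.
Put 2 in bin 2; 16 remain.
Put 16 in bin 2; 0 remain.
Put 6 in bin 3; 18 remain.
Put 4 in bin 3; 14 remain.
Put 3 in bin 3; 11 remain.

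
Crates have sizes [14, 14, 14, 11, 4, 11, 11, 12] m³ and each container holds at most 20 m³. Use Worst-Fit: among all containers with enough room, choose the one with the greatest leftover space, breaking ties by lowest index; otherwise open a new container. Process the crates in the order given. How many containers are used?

Put 14 m³ in container 1; 6 m³ remain.
Put 14 m³ in container 2; 6 m³ remain.
Put 14 m³ in container 3; 6 m³ remain.
Put 11 m³ in container 4; 9 m³ remain.
Put 4 m³ in container 4; 5 m³ remain.
Put 11 m³ in container 5; 9 m³ remain.
Put 11 m³ in container 6; 9 m³ remain.
Put 12 m³ in container 7; 8 m³ remain.
Final containers: [14] [14] [14] [11,4] [11] [11] [12].

7 containers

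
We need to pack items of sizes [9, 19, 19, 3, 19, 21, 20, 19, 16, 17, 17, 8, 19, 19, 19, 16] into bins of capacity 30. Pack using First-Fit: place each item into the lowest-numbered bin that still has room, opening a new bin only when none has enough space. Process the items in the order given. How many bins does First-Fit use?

Put 9 in bin 1; 21 remain.
Put 19 in bin 1; 2 remain.
Put 19 in bin 2; 11 remain.
Put 3 in bin 2; 8 remain.
Put 19 in bin 3; 11 remain.
Put 21 in bin 4; 9 remain.
Put 20 in bin 5; 10 remain.
Put 19 in bin 6; 11 remain.
Put 16 in bin 7; 14 remain.
Put 17 in bin 8; 13 remain.
Put 17 in bin 9; 13 remain.
Put 8 in bin 2; 0 remain.
Put 19 in bin 10; 11 remain.
Put 19 in bin 11; 11 remain.
Put 19 in bin 12; 11 remain.
Put 16 in bin 13; 14 remain.
Final bins: [9,19] [19,3,8] [19] [21] [20] [19] [16] [17] [17] [19] [19] [19] [16].

13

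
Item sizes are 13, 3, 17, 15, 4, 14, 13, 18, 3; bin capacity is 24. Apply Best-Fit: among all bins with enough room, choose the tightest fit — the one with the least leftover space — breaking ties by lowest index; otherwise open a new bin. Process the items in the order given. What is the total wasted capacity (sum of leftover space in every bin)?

bin 1: place 13, 11 left
bin 1: place 3, 8 left
bin 2: place 17, 7 left
bin 3: place 15, 9 left
bin 2: place 4, 3 left
bin 4: place 14, 10 left
bin 5: place 13, 11 left
bin 6: place 18, 6 left
bin 2: place 3, 0 left
6 bins × 24 = 144; used 100; unused 44.

44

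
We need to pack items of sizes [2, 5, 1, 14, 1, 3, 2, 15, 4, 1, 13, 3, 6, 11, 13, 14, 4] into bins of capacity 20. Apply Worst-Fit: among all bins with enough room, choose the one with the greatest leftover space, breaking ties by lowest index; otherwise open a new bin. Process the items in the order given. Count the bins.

7 bins

Put 2 in bin 1; 18 remain.
Put 5 in bin 1; 13 remain.
Put 1 in bin 1; 12 remain.
Put 14 in bin 2; 6 remain.
Put 1 in bin 1; 11 remain.
Put 3 in bin 1; 8 remain.
Put 2 in bin 1; 6 remain.
Put 15 in bin 3; 5 remain.
Put 4 in bin 1; 2 remain.
Put 1 in bin 2; 5 remain.
Put 13 in bin 4; 7 remain.
Put 3 in bin 4; 4 remain.
Put 6 in bin 5; 14 remain.
Put 11 in bin 5; 3 remain.
Put 13 in bin 6; 7 remain.
Put 14 in bin 7; 6 remain.
Put 4 in bin 6; 3 remain.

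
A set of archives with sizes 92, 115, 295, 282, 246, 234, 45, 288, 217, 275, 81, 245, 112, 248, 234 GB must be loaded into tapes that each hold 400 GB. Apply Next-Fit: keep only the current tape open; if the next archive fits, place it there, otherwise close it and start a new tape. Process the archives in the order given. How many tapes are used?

Put 92 GB in tape 1; 308 GB remain.
Put 115 GB in tape 1; 193 GB remain.
Put 295 GB in tape 2; 105 GB remain.
Put 282 GB in tape 3; 118 GB remain.
Put 246 GB in tape 4; 154 GB remain.
Put 234 GB in tape 5; 166 GB remain.
Put 45 GB in tape 5; 121 GB remain.
Put 288 GB in tape 6; 112 GB remain.
Put 217 GB in tape 7; 183 GB remain.
Put 275 GB in tape 8; 125 GB remain.
Put 81 GB in tape 8; 44 GB remain.
Put 245 GB in tape 9; 155 GB remain.
Put 112 GB in tape 9; 43 GB remain.
Put 248 GB in tape 10; 152 GB remain.
Put 234 GB in tape 11; 166 GB remain.
Final tapes: [92,115] [295] [282] [246] [234,45] [288] [217] [275,81] [245,112] [248] [234].

11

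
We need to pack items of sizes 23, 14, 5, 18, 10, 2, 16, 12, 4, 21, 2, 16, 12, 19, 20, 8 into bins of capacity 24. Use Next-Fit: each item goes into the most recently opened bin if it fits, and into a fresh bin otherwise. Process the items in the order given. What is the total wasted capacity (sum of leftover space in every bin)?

23 → bin 1 (remaining 1)
14 → bin 2 (remaining 10)
5 → bin 2 (remaining 5)
18 → bin 3 (remaining 6)
10 → bin 4 (remaining 14)
2 → bin 4 (remaining 12)
16 → bin 5 (remaining 8)
12 → bin 6 (remaining 12)
4 → bin 6 (remaining 8)
21 → bin 7 (remaining 3)
2 → bin 7 (remaining 1)
16 → bin 8 (remaining 8)
12 → bin 9 (remaining 12)
19 → bin 10 (remaining 5)
20 → bin 11 (remaining 4)
8 → bin 12 (remaining 16)
12 bins × 24 = 288; used 202; unused 86.

86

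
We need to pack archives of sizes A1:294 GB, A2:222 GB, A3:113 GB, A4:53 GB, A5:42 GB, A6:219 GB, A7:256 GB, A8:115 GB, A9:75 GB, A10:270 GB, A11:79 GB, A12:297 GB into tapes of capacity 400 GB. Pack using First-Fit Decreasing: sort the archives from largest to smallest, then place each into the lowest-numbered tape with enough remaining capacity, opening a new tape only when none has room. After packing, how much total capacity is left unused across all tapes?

Sorted descending: 297, 294, 270, 256, 222, 219, 115, 113, 79, 75, 53, 42.
297 GB → tape 1 (remaining 103 GB)
294 GB → tape 2 (remaining 106 GB)
270 GB → tape 3 (remaining 130 GB)
256 GB → tape 4 (remaining 144 GB)
222 GB → tape 5 (remaining 178 GB)
219 GB → tape 6 (remaining 181 GB)
115 GB → tape 3 (remaining 15 GB)
113 GB → tape 4 (remaining 31 GB)
79 GB → tape 1 (remaining 24 GB)
75 GB → tape 2 (remaining 31 GB)
53 GB → tape 5 (remaining 125 GB)
42 GB → tape 5 (remaining 83 GB)
6 tapes × 400 GB = 2400 GB; used 2035 GB; unused 365 GB.

365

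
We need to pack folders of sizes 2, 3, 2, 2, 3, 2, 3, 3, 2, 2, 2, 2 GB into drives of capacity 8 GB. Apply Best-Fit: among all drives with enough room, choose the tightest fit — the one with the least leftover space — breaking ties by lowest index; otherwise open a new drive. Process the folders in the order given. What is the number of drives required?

2 GB → drive 1 (remaining 6 GB)
3 GB → drive 1 (remaining 3 GB)
2 GB → drive 1 (remaining 1 GB)
2 GB → drive 2 (remaining 6 GB)
3 GB → drive 2 (remaining 3 GB)
2 GB → drive 2 (remaining 1 GB)
3 GB → drive 3 (remaining 5 GB)
3 GB → drive 3 (remaining 2 GB)
2 GB → drive 3 (remaining 0 GB)
2 GB → drive 4 (remaining 6 GB)
2 GB → drive 4 (remaining 4 GB)
2 GB → drive 4 (remaining 2 GB)
Final drives: [2,3,2] [2,3,2] [3,3,2] [2,2,2].

4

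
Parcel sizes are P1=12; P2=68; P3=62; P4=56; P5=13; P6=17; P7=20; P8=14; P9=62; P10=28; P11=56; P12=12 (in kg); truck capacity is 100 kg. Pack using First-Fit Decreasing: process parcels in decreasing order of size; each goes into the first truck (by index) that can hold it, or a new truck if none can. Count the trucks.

Sorted descending: 68, 62, 62, 56, 56, 28, 20, 17, 14, 13, 12, 12.
truck 1: place 68 kg, 32 kg left
truck 2: place 62 kg, 38 kg left
truck 3: place 62 kg, 38 kg left
truck 4: place 56 kg, 44 kg left
truck 5: place 56 kg, 44 kg left
truck 1: place 28 kg, 4 kg left
truck 2: place 20 kg, 18 kg left
truck 2: place 17 kg, 1 kg left
truck 3: place 14 kg, 24 kg left
truck 3: place 13 kg, 11 kg left
truck 4: place 12 kg, 32 kg left
truck 4: place 12 kg, 20 kg left
Final trucks: [68,28] [62,20,17] [62,14,13] [56,12,12] [56].

5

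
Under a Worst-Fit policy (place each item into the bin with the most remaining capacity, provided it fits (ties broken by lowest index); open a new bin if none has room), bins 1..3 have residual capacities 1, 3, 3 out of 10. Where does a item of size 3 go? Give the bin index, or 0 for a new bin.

Bins with room: bin 2 (3), bin 3 (3).
Most room is bin 2 with 3 free.

2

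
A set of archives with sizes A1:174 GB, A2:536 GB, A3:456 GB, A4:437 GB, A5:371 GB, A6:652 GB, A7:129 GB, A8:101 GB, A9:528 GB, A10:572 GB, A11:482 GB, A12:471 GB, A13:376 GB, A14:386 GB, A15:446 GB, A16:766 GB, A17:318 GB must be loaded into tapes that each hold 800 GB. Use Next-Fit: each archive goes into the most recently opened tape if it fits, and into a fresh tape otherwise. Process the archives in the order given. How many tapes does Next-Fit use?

Put A1 (174 GB) in tape 1; 626 GB remain.
Put A2 (536 GB) in tape 1; 90 GB remain.
Put A3 (456 GB) in tape 2; 344 GB remain.
Put A4 (437 GB) in tape 3; 363 GB remain.
Put A5 (371 GB) in tape 4; 429 GB remain.
Put A6 (652 GB) in tape 5; 148 GB remain.
Put A7 (129 GB) in tape 5; 19 GB remain.
Put A8 (101 GB) in tape 6; 699 GB remain.
Put A9 (528 GB) in tape 6; 171 GB remain.
Put A10 (572 GB) in tape 7; 228 GB remain.
Put A11 (482 GB) in tape 8; 318 GB remain.
Put A12 (471 GB) in tape 9; 329 GB remain.
Put A13 (376 GB) in tape 10; 424 GB remain.
Put A14 (386 GB) in tape 10; 38 GB remain.
Put A15 (446 GB) in tape 11; 354 GB remain.
Put A16 (766 GB) in tape 12; 34 GB remain.
Put A17 (318 GB) in tape 13; 482 GB remain.

13 tapes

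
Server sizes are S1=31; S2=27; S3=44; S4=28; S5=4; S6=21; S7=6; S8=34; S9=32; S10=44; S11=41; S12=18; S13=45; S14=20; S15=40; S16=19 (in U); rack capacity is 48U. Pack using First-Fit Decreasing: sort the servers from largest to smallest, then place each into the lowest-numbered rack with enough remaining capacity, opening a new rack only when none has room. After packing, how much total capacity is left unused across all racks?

Sorted descending: 45, 44, 44, 41, 40, 34, 32, 31, 28, 27, 21, 20, 19, 18, 6, 4.
rack 1: place 45U, 3U left
rack 2: place 44U, 4U left
rack 3: place 44U, 4U left
rack 4: place 41U, 7U left
rack 5: place 40U, 8U left
rack 6: place 34U, 14U left
rack 7: place 32U, 16U left
rack 8: place 31U, 17U left
rack 9: place 28U, 20U left
rack 10: place 27U, 21U left
rack 10: place 21U, 0U left
rack 9: place 20U, 0U left
rack 11: place 19U, 29U left
rack 11: place 18U, 11U left
rack 4: place 6U, 1U left
rack 2: place 4U, 0U left
11 racks × 48U = 528U; used 454U; unused 74U.

74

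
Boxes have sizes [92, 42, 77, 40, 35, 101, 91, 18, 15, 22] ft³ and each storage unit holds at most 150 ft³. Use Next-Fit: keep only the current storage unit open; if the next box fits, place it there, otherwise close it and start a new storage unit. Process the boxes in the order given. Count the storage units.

4

storage unit 1: place 92 ft³, 58 ft³ left
storage unit 1: place 42 ft³, 16 ft³ left
storage unit 2: place 77 ft³, 73 ft³ left
storage unit 2: place 40 ft³, 33 ft³ left
storage unit 3: place 35 ft³, 115 ft³ left
storage unit 3: place 101 ft³, 14 ft³ left
storage unit 4: place 91 ft³, 59 ft³ left
storage unit 4: place 18 ft³, 41 ft³ left
storage unit 4: place 15 ft³, 26 ft³ left
storage unit 4: place 22 ft³, 4 ft³ left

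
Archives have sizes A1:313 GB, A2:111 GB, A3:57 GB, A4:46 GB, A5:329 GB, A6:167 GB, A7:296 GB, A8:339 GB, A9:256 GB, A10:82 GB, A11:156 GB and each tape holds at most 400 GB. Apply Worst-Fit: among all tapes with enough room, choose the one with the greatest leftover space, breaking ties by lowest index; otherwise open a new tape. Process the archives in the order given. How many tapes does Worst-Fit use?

A1 (313 GB) → tape 1 (remaining 87 GB)
A2 (111 GB) → tape 2 (remaining 289 GB)
A3 (57 GB) → tape 2 (remaining 232 GB)
A4 (46 GB) → tape 2 (remaining 186 GB)
A5 (329 GB) → tape 3 (remaining 71 GB)
A6 (167 GB) → tape 2 (remaining 19 GB)
A7 (296 GB) → tape 4 (remaining 104 GB)
A8 (339 GB) → tape 5 (remaining 61 GB)
A9 (256 GB) → tape 6 (remaining 144 GB)
A10 (82 GB) → tape 6 (remaining 62 GB)
A11 (156 GB) → tape 7 (remaining 244 GB)
Final tapes: [313] [111,57,46,167] [329] [296] [339] [256,82] [156].

7 tapes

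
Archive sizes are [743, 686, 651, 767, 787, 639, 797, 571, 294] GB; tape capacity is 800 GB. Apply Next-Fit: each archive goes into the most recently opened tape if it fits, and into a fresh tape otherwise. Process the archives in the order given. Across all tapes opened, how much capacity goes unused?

tape 1: place 743 GB, 57 GB left
tape 2: place 686 GB, 114 GB left
tape 3: place 651 GB, 149 GB left
tape 4: place 767 GB, 33 GB left
tape 5: place 787 GB, 13 GB left
tape 6: place 639 GB, 161 GB left
tape 7: place 797 GB, 3 GB left
tape 8: place 571 GB, 229 GB left
tape 9: place 294 GB, 506 GB left
9 tapes × 800 GB = 7200 GB; used 5935 GB; unused 1265 GB.

1265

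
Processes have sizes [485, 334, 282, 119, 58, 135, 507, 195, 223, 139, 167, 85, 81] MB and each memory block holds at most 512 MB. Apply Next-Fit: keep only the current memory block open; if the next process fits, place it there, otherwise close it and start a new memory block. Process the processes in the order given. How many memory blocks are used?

7 memory blocks

485 MB → memory block 1 (remaining 27 MB)
334 MB → memory block 2 (remaining 178 MB)
282 MB → memory block 3 (remaining 230 MB)
119 MB → memory block 3 (remaining 111 MB)
58 MB → memory block 3 (remaining 53 MB)
135 MB → memory block 4 (remaining 377 MB)
507 MB → memory block 5 (remaining 5 MB)
195 MB → memory block 6 (remaining 317 MB)
223 MB → memory block 6 (remaining 94 MB)
139 MB → memory block 7 (remaining 373 MB)
167 MB → memory block 7 (remaining 206 MB)
85 MB → memory block 7 (remaining 121 MB)
81 MB → memory block 7 (remaining 40 MB)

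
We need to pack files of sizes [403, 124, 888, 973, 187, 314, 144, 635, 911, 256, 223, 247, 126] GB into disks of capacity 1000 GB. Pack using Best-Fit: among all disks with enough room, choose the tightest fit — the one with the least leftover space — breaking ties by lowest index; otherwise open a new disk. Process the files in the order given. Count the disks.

403 GB → disk 1 (remaining 597 GB)
124 GB → disk 1 (remaining 473 GB)
888 GB → disk 2 (remaining 112 GB)
973 GB → disk 3 (remaining 27 GB)
187 GB → disk 1 (remaining 286 GB)
314 GB → disk 4 (remaining 686 GB)
144 GB → disk 1 (remaining 142 GB)
635 GB → disk 4 (remaining 51 GB)
911 GB → disk 5 (remaining 89 GB)
256 GB → disk 6 (remaining 744 GB)
223 GB → disk 6 (remaining 521 GB)
247 GB → disk 6 (remaining 274 GB)
126 GB → disk 1 (remaining 16 GB)

6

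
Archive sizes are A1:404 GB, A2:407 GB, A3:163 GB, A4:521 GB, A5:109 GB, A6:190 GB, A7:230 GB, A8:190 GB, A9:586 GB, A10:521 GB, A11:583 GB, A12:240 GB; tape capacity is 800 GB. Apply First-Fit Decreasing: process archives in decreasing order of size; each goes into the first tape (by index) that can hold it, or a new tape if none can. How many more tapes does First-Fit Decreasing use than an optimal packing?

First-Fit Decreasing: [586,190] [583,190] [521,240] [521,230] [407,163,109] [404] → 6 tapes.
Total size 4144 GB; any packing needs at least ⌈4144/800⌉ = 6 tapes.
So 6 is already optimal.

0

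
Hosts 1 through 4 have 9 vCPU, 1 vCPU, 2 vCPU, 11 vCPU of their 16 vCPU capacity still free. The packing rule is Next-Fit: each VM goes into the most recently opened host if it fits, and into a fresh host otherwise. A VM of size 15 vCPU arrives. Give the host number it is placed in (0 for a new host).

Next-Fit only looks at host 4, which has 11 vCPU free.
15 vCPU does not fit, so a new host is opened.

0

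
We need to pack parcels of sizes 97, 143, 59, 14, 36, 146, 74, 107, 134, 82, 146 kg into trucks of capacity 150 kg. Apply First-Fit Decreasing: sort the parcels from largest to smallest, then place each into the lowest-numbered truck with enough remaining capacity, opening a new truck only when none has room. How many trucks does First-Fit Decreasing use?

Sorted descending: 146, 146, 143, 134, 107, 97, 82, 74, 59, 36, 14.
146 kg → truck 1 (remaining 4 kg)
146 kg → truck 2 (remaining 4 kg)
143 kg → truck 3 (remaining 7 kg)
134 kg → truck 4 (remaining 16 kg)
107 kg → truck 5 (remaining 43 kg)
97 kg → truck 6 (remaining 53 kg)
82 kg → truck 7 (remaining 68 kg)
74 kg → truck 8 (remaining 76 kg)
59 kg → truck 7 (remaining 9 kg)
36 kg → truck 5 (remaining 7 kg)
14 kg → truck 4 (remaining 2 kg)
Final trucks: [146] [146] [143] [134,14] [107,36] [97] [82,59] [74].

8 trucks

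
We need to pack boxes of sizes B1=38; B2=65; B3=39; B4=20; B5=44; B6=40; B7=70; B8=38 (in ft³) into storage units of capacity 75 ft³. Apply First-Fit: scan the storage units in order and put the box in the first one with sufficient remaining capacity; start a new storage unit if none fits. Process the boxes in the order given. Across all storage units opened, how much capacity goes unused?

171

storage unit 1: place B1 (38 ft³), 37 ft³ left
storage unit 2: place B2 (65 ft³), 10 ft³ left
storage unit 3: place B3 (39 ft³), 36 ft³ left
storage unit 1: place B4 (20 ft³), 17 ft³ left
storage unit 4: place B5 (44 ft³), 31 ft³ left
storage unit 5: place B6 (40 ft³), 35 ft³ left
storage unit 6: place B7 (70 ft³), 5 ft³ left
storage unit 7: place B8 (38 ft³), 37 ft³ left
7 storage units × 75 ft³ = 525 ft³; used 354 ft³; unused 171 ft³.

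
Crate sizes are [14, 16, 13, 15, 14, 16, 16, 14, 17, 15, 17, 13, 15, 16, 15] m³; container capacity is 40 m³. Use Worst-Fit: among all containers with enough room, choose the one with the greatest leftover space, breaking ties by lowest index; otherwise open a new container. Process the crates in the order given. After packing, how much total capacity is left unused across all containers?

14 m³ → container 1 (remaining 26 m³)
16 m³ → container 1 (remaining 10 m³)
13 m³ → container 2 (remaining 27 m³)
15 m³ → container 2 (remaining 12 m³)
14 m³ → container 3 (remaining 26 m³)
16 m³ → container 3 (remaining 10 m³)
16 m³ → container 4 (remaining 24 m³)
14 m³ → container 4 (remaining 10 m³)
17 m³ → container 5 (remaining 23 m³)
15 m³ → container 5 (remaining 8 m³)
17 m³ → container 6 (remaining 23 m³)
13 m³ → container 6 (remaining 10 m³)
15 m³ → container 7 (remaining 25 m³)
16 m³ → container 7 (remaining 9 m³)
15 m³ → container 8 (remaining 25 m³)
8 containers × 40 m³ = 320 m³; used 226 m³; unused 94 m³.

94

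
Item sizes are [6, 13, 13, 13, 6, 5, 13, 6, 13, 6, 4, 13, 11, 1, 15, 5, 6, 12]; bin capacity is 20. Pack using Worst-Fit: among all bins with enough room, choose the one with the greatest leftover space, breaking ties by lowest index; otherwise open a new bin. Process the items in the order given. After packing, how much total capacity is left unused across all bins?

6 → bin 1 (remaining 14)
13 → bin 1 (remaining 1)
13 → bin 2 (remaining 7)
13 → bin 3 (remaining 7)
6 → bin 2 (remaining 1)
5 → bin 3 (remaining 2)
13 → bin 4 (remaining 7)
6 → bin 4 (remaining 1)
13 → bin 5 (remaining 7)
6 → bin 5 (remaining 1)
4 → bin 6 (remaining 16)
13 → bin 6 (remaining 3)
11 → bin 7 (remaining 9)
1 → bin 7 (remaining 8)
15 → bin 8 (remaining 5)
5 → bin 7 (remaining 3)
6 → bin 9 (remaining 14)
12 → bin 9 (remaining 2)
9 bins × 20 = 180; used 161; unused 19.

19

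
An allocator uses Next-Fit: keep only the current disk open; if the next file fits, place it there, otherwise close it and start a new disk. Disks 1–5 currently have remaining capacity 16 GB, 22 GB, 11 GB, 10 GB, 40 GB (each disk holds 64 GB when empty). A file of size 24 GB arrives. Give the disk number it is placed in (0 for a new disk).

5

Next-Fit only looks at disk 5, which has 40 GB free.
24 GB fits there.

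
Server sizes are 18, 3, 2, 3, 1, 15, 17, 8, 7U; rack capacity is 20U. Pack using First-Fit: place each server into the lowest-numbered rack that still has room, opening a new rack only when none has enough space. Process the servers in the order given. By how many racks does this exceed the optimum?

1

First-Fit: [18,2] [3,3,1,8] [15] [17] [7] → 5 racks.
Total size 74U; any packing needs at least ⌈74/20⌉ = 4 racks.
An optimal packing achieves that bound: [18,2] [17,3] [15,3,1] [8,7] → 4 racks.
Excess: 5 − 4 = 1.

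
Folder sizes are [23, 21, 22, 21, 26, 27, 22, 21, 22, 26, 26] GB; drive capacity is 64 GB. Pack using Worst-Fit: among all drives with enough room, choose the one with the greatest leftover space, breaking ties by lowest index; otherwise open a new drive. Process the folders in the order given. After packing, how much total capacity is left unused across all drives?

127

Put 23 GB in drive 1; 41 GB remain.
Put 21 GB in drive 1; 20 GB remain.
Put 22 GB in drive 2; 42 GB remain.
Put 21 GB in drive 2; 21 GB remain.
Put 26 GB in drive 3; 38 GB remain.
Put 27 GB in drive 3; 11 GB remain.
Put 22 GB in drive 4; 42 GB remain.
Put 21 GB in drive 4; 21 GB remain.
Put 22 GB in drive 5; 42 GB remain.
Put 26 GB in drive 5; 16 GB remain.
Put 26 GB in drive 6; 38 GB remain.
6 drives × 64 GB = 384 GB; used 257 GB; unused 127 GB.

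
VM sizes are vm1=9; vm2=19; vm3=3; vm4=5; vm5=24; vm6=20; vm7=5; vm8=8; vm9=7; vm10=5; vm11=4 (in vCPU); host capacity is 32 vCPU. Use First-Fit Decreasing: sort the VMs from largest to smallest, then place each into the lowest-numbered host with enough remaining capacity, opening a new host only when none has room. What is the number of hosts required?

Sorted descending: 24, 20, 19, 9, 8, 7, 5, 5, 5, 4, 3.
24 vCPU → host 1 (remaining 8 vCPU)
20 vCPU → host 2 (remaining 12 vCPU)
19 vCPU → host 3 (remaining 13 vCPU)
9 vCPU → host 2 (remaining 3 vCPU)
8 vCPU → host 1 (remaining 0 vCPU)
7 vCPU → host 3 (remaining 6 vCPU)
5 vCPU → host 3 (remaining 1 vCPU)
5 vCPU → host 4 (remaining 27 vCPU)
5 vCPU → host 4 (remaining 22 vCPU)
4 vCPU → host 4 (remaining 18 vCPU)
3 vCPU → host 2 (remaining 0 vCPU)

4 hosts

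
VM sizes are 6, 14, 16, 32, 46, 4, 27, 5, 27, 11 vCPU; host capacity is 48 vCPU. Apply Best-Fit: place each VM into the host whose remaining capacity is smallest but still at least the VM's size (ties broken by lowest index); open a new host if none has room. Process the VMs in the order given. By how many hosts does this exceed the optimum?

1

Best-Fit: [6,14,16,4,5] [32,11] [46] [27] [27] → 5 hosts.
Total size 188 vCPU; any packing needs at least ⌈188/48⌉ = 4 hosts.
An optimal packing achieves that bound: [46] [32,16] [27,14,6] [27,11,5,4] → 4 hosts.
Excess: 5 − 4 = 1.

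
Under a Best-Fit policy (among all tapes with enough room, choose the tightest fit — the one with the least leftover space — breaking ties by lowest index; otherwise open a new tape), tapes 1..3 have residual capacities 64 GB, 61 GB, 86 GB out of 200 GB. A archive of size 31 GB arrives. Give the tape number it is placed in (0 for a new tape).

Tapes with room: tape 1 (64 GB), tape 2 (61 GB), tape 3 (86 GB).
Tightest fit is tape 2 with 61 GB free.

2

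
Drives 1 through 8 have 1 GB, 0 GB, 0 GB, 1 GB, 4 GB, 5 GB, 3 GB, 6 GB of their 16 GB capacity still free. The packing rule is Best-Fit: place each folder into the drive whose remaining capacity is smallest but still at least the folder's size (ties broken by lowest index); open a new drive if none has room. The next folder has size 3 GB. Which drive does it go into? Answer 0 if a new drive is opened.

Drives with room: drive 5 (4 GB), drive 6 (5 GB), drive 7 (3 GB), drive 8 (6 GB).
Tightest fit is drive 7 with 3 GB free.

7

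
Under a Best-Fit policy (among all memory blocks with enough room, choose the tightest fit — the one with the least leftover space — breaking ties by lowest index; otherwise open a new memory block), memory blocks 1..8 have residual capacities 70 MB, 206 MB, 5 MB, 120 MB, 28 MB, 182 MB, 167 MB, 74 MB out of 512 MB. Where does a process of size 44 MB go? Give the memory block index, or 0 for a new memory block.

1

Memory blocks with room: memory block 1 (70 MB), memory block 2 (206 MB), memory block 4 (120 MB), memory block 6 (182 MB), memory block 7 (167 MB), memory block 8 (74 MB).
Tightest fit is memory block 1 with 70 MB free.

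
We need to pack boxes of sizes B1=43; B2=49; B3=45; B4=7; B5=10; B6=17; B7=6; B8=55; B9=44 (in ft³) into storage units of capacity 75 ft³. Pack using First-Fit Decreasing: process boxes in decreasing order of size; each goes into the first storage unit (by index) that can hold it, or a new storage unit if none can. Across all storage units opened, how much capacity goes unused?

99

Sorted descending: 55, 49, 45, 44, 43, 17, 10, 7, 6.
storage unit 1: place 55 ft³, 20 ft³ left
storage unit 2: place 49 ft³, 26 ft³ left
storage unit 3: place 45 ft³, 30 ft³ left
storage unit 4: place 44 ft³, 31 ft³ left
storage unit 5: place 43 ft³, 32 ft³ left
storage unit 1: place 17 ft³, 3 ft³ left
storage unit 2: place 10 ft³, 16 ft³ left
storage unit 2: place 7 ft³, 9 ft³ left
storage unit 2: place 6 ft³, 3 ft³ left
5 storage units × 75 ft³ = 375 ft³; used 276 ft³; unused 99 ft³.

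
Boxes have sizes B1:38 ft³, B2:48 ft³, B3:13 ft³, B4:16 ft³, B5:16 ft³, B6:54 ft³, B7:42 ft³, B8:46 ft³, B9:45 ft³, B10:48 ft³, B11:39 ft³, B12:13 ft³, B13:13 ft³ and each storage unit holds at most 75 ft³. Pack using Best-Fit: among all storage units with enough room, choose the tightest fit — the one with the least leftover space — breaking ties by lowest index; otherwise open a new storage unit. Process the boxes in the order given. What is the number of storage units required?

Put B1 (38 ft³) in storage unit 1; 37 ft³ remain.
Put B2 (48 ft³) in storage unit 2; 27 ft³ remain.
Put B3 (13 ft³) in storage unit 2; 14 ft³ remain.
Put B4 (16 ft³) in storage unit 1; 21 ft³ remain.
Put B5 (16 ft³) in storage unit 1; 5 ft³ remain.
Put B6 (54 ft³) in storage unit 3; 21 ft³ remain.
Put B7 (42 ft³) in storage unit 4; 33 ft³ remain.
Put B8 (46 ft³) in storage unit 5; 29 ft³ remain.
Put B9 (45 ft³) in storage unit 6; 30 ft³ remain.
Put B10 (48 ft³) in storage unit 7; 27 ft³ remain.
Put B11 (39 ft³) in storage unit 8; 36 ft³ remain.
Put B12 (13 ft³) in storage unit 2; 1 ft³ remain.
Put B13 (13 ft³) in storage unit 3; 8 ft³ remain.

8 storage units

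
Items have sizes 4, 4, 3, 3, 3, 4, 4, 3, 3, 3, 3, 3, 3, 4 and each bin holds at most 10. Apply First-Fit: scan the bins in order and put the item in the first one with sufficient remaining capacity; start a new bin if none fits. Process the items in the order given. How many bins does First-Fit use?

4 → bin 1 (remaining 6)
4 → bin 1 (remaining 2)
3 → bin 2 (remaining 7)
3 → bin 2 (remaining 4)
3 → bin 2 (remaining 1)
4 → bin 3 (remaining 6)
4 → bin 3 (remaining 2)
3 → bin 4 (remaining 7)
3 → bin 4 (remaining 4)
3 → bin 4 (remaining 1)
3 → bin 5 (remaining 7)
3 → bin 5 (remaining 4)
3 → bin 5 (remaining 1)
4 → bin 6 (remaining 6)

6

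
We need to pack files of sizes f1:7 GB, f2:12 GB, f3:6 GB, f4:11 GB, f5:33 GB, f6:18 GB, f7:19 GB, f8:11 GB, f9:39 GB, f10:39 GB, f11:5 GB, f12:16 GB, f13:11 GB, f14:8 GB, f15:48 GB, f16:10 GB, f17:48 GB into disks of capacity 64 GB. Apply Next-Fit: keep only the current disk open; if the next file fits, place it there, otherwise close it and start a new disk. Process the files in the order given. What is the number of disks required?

8

disk 1: place f1 (7 GB), 57 GB left
disk 1: place f2 (12 GB), 45 GB left
disk 1: place f3 (6 GB), 39 GB left
disk 1: place f4 (11 GB), 28 GB left
disk 2: place f5 (33 GB), 31 GB left
disk 2: place f6 (18 GB), 13 GB left
disk 3: place f7 (19 GB), 45 GB left
disk 3: place f8 (11 GB), 34 GB left
disk 4: place f9 (39 GB), 25 GB left
disk 5: place f10 (39 GB), 25 GB left
disk 5: place f11 (5 GB), 20 GB left
disk 5: place f12 (16 GB), 4 GB left
disk 6: place f13 (11 GB), 53 GB left
disk 6: place f14 (8 GB), 45 GB left
disk 7: place f15 (48 GB), 16 GB left
disk 7: place f16 (10 GB), 6 GB left
disk 8: place f17 (48 GB), 16 GB left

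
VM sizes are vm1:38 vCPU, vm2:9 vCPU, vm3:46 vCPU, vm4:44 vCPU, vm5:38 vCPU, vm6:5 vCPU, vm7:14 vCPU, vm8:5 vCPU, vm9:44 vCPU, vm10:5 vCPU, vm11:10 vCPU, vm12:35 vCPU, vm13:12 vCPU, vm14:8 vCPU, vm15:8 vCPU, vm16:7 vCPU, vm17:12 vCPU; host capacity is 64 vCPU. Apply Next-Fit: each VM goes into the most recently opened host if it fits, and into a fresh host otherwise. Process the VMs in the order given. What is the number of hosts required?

host 1: place vm1 (38 vCPU), 26 vCPU left
host 1: place vm2 (9 vCPU), 17 vCPU left
host 2: place vm3 (46 vCPU), 18 vCPU left
host 3: place vm4 (44 vCPU), 20 vCPU left
host 4: place vm5 (38 vCPU), 26 vCPU left
host 4: place vm6 (5 vCPU), 21 vCPU left
host 4: place vm7 (14 vCPU), 7 vCPU left
host 4: place vm8 (5 vCPU), 2 vCPU left
host 5: place vm9 (44 vCPU), 20 vCPU left
host 5: place vm10 (5 vCPU), 15 vCPU left
host 5: place vm11 (10 vCPU), 5 vCPU left
host 6: place vm12 (35 vCPU), 29 vCPU left
host 6: place vm13 (12 vCPU), 17 vCPU left
host 6: place vm14 (8 vCPU), 9 vCPU left
host 6: place vm15 (8 vCPU), 1 vCPU left
host 7: place vm16 (7 vCPU), 57 vCPU left
host 7: place vm17 (12 vCPU), 45 vCPU left

7 hosts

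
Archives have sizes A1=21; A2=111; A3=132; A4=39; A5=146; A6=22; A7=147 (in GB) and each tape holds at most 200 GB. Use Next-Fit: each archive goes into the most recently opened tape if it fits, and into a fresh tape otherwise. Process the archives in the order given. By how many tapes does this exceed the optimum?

Next-Fit: [21,111] [132,39] [146,22] [147] → 4 tapes.
Total size 618 GB; any packing needs at least ⌈618/200⌉ = 4 tapes.
So 4 is already optimal.

0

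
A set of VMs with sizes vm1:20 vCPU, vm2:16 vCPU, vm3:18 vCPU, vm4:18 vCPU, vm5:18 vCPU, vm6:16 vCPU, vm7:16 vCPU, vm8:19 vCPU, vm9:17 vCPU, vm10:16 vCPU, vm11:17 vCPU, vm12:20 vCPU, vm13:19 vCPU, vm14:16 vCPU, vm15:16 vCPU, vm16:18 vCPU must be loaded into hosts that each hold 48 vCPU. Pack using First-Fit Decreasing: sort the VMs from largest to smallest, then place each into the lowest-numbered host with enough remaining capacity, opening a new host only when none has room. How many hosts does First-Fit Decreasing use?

7 hosts

Sorted descending: 20, 20, 19, 19, 18, 18, 18, 18, 17, 17, 16, 16, 16, 16, 16, 16.
Put 20 vCPU in host 1; 28 vCPU remain.
Put 20 vCPU in host 1; 8 vCPU remain.
Put 19 vCPU in host 2; 29 vCPU remain.
Put 19 vCPU in host 2; 10 vCPU remain.
Put 18 vCPU in host 3; 30 vCPU remain.
Put 18 vCPU in host 3; 12 vCPU remain.
Put 18 vCPU in host 4; 30 vCPU remain.
Put 18 vCPU in host 4; 12 vCPU remain.
Put 17 vCPU in host 5; 31 vCPU remain.
Put 17 vCPU in host 5; 14 vCPU remain.
Put 16 vCPU in host 6; 32 vCPU remain.
Put 16 vCPU in host 6; 16 vCPU remain.
Put 16 vCPU in host 6; 0 vCPU remain.
Put 16 vCPU in host 7; 32 vCPU remain.
Put 16 vCPU in host 7; 16 vCPU remain.
Put 16 vCPU in host 7; 0 vCPU remain.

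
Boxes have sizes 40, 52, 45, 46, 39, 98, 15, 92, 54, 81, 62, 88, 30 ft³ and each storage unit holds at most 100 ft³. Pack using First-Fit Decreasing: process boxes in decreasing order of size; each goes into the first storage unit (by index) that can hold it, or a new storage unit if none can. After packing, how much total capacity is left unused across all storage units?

58

Sorted descending: 98, 92, 88, 81, 62, 54, 52, 46, 45, 40, 39, 30, 15.
Put 98 ft³ in storage unit 1; 2 ft³ remain.
Put 92 ft³ in storage unit 2; 8 ft³ remain.
Put 88 ft³ in storage unit 3; 12 ft³ remain.
Put 81 ft³ in storage unit 4; 19 ft³ remain.
Put 62 ft³ in storage unit 5; 38 ft³ remain.
Put 54 ft³ in storage unit 6; 46 ft³ remain.
Put 52 ft³ in storage unit 7; 48 ft³ remain.
Put 46 ft³ in storage unit 6; 0 ft³ remain.
Put 45 ft³ in storage unit 7; 3 ft³ remain.
Put 40 ft³ in storage unit 8; 60 ft³ remain.
Put 39 ft³ in storage unit 8; 21 ft³ remain.
Put 30 ft³ in storage unit 5; 8 ft³ remain.
Put 15 ft³ in storage unit 4; 4 ft³ remain.
8 storage units × 100 ft³ = 800 ft³; used 742 ft³; unused 58 ft³.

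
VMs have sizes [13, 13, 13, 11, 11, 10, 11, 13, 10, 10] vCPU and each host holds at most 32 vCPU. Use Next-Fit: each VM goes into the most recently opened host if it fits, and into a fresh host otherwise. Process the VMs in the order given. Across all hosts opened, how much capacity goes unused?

45

host 1: place 13 vCPU, 19 vCPU left
host 1: place 13 vCPU, 6 vCPU left
host 2: place 13 vCPU, 19 vCPU left
host 2: place 11 vCPU, 8 vCPU left
host 3: place 11 vCPU, 21 vCPU left
host 3: place 10 vCPU, 11 vCPU left
host 3: place 11 vCPU, 0 vCPU left
host 4: place 13 vCPU, 19 vCPU left
host 4: place 10 vCPU, 9 vCPU left
host 5: place 10 vCPU, 22 vCPU left
5 hosts × 32 vCPU = 160 vCPU; used 115 vCPU; unused 45 vCPU.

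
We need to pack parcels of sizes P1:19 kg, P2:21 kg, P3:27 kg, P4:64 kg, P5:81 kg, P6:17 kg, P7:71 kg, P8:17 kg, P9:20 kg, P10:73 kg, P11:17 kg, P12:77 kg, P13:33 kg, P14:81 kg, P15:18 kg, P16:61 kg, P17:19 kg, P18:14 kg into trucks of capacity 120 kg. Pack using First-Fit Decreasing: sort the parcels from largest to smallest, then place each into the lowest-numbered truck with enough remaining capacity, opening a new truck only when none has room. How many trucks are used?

7

Sorted descending: 81, 81, 77, 73, 71, 64, 61, 33, 27, 21, 20, 19, 19, 18, 17, 17, 17, 14.
81 kg → truck 1 (remaining 39 kg)
81 kg → truck 2 (remaining 39 kg)
77 kg → truck 3 (remaining 43 kg)
73 kg → truck 4 (remaining 47 kg)
71 kg → truck 5 (remaining 49 kg)
64 kg → truck 6 (remaining 56 kg)
61 kg → truck 7 (remaining 59 kg)
33 kg → truck 1 (remaining 6 kg)
27 kg → truck 2 (remaining 12 kg)
21 kg → truck 3 (remaining 22 kg)
20 kg → truck 3 (remaining 2 kg)
19 kg → truck 4 (remaining 28 kg)
19 kg → truck 4 (remaining 9 kg)
18 kg → truck 5 (remaining 31 kg)
17 kg → truck 5 (remaining 14 kg)
17 kg → truck 6 (remaining 39 kg)
17 kg → truck 6 (remaining 22 kg)
14 kg → truck 5 (remaining 0 kg)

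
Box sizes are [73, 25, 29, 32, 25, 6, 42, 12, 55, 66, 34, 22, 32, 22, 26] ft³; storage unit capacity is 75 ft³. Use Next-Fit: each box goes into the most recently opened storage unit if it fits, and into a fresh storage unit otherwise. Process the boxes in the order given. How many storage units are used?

9 storage units

73 ft³ → storage unit 1 (remaining 2 ft³)
25 ft³ → storage unit 2 (remaining 50 ft³)
29 ft³ → storage unit 2 (remaining 21 ft³)
32 ft³ → storage unit 3 (remaining 43 ft³)
25 ft³ → storage unit 3 (remaining 18 ft³)
6 ft³ → storage unit 3 (remaining 12 ft³)
42 ft³ → storage unit 4 (remaining 33 ft³)
12 ft³ → storage unit 4 (remaining 21 ft³)
55 ft³ → storage unit 5 (remaining 20 ft³)
66 ft³ → storage unit 6 (remaining 9 ft³)
34 ft³ → storage unit 7 (remaining 41 ft³)
22 ft³ → storage unit 7 (remaining 19 ft³)
32 ft³ → storage unit 8 (remaining 43 ft³)
22 ft³ → storage unit 8 (remaining 21 ft³)
26 ft³ → storage unit 9 (remaining 49 ft³)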